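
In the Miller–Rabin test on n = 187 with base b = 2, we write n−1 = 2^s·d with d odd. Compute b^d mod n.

151

187 − 1 = 186 = 2^1 · 93, so d = 93.
2^1 ≡ 2 (mod 187)
2^2 ≡ 2^2 = 4 ≡ 4 (mod 187)
2^4 ≡ 4^2 = 16 ≡ 16 (mod 187)
2^8 ≡ 16^2 = 256 ≡ 69 (mod 187)
2^16 ≡ 69^2 = 4761 ≡ 86 (mod 187)
2^32 ≡ 86^2 = 7396 ≡ 103 (mod 187)
2^64 ≡ 103^2 = 10609 ≡ 137 (mod 187)
93 = 64 + 16 + 8 + 4 + 1 in binary powers of 2.
So 2^93 ≡ 137 · 86 · 69 · 16 · 2 ≡ 151 (mod 187).
Squaring chain: 151; never reaches −1, so base 2 is a Miller–Rabin witness that 187 is composite.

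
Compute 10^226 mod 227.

10^1 ≡ 10 (mod 227)
10^2 ≡ 10^2 = 100 ≡ 100 (mod 227)
10^4 ≡ 100^2 = 10000 ≡ 12 (mod 227)
10^8 ≡ 12^2 = 144 ≡ 144 (mod 227)
10^16 ≡ 144^2 = 20736 ≡ 79 (mod 227)
10^32 ≡ 79^2 = 6241 ≡ 112 (mod 227)
10^64 ≡ 112^2 = 12544 ≡ 59 (mod 227)
10^128 ≡ 59^2 = 3481 ≡ 76 (mod 227)
226 = 128 + 64 + 32 + 2 in binary powers of 2.
So 10^226 ≡ 76 · 59 · 112 · 100 ≡ 1 (mod 227).
Since the result is 1, base 10 gives no evidence that 227 is composite.

1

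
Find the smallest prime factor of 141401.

141401 is odd.
Digit sum 11, not divisible by 3.
Ends in 1: not divisible by 5.
7: 141401 = 7·20200 + 1
11: 141401 = 11·12854 + 7
13: 141401 = 13·10877

13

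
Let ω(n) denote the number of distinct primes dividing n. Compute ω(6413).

2

6413 = 11^2 · 53
6413 = 11^2 · 53, which has 2 distinct prime factors.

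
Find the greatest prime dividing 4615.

71

4615 = 5 · 923
923 = 13 · 71
71 is prime.
So 4615 = 5 · 13 · 71; the largest prime factor is 71.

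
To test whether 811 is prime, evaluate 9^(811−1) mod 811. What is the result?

9^1 ≡ 9 (mod 811)
9^2 ≡ 9^2 = 81 ≡ 81 (mod 811)
9^4 ≡ 81^2 = 6561 ≡ 73 (mod 811)
9^8 ≡ 73^2 = 5329 ≡ 463 (mod 811)
9^16 ≡ 463^2 = 214369 ≡ 265 (mod 811)
9^32 ≡ 265^2 = 70225 ≡ 479 (mod 811)
9^64 ≡ 479^2 = 229441 ≡ 739 (mod 811)
9^128 ≡ 739^2 = 546121 ≡ 318 (mod 811)
9^256 ≡ 318^2 = 101124 ≡ 560 (mod 811)
9^512 ≡ 560^2 = 313600 ≡ 554 (mod 811)
810 = 512 + 256 + 32 + 8 + 2 in binary powers of 2.
So 9^810 ≡ 554 · 560 · 479 · 463 · 81 ≡ 1 (mod 811).
Since the result is 1, base 9 gives no evidence that 811 is composite.

1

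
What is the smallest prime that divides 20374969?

79

20374969 is odd.
Digit sum 40, not divisible by 3.
Ends in 9: not divisible by 5.
7: 20374969 = 7·2910709 + 6
11: 20374969 = 11·1852269 + 10
13: 20374969 = 13·1567305 + 4
17: 20374969 = 17·1198527 + 10
19: 20374969 = 19·1072366 + 15
23: 20374969 = 23·885868 + 5
29: 20374969 = 29·702585 + 4
31: 20374969 = 31·657257 + 2
37: 20374969 = 37·550674 + 31
41: 20374969 = 41·496950 + 19
43: 20374969 = 43·473836 + 21
47: 20374969 = 47·433509 + 46
53: 20374969 = 53·384433 + 20
59: 20374969 = 59·345338 + 27
61: 20374969 = 61·334015 + 54
67: 20374969 = 67·304104 + 1
71: 20374969 = 71·286971 + 28
73: 20374969 = 73·279109 + 12
79: 20374969 = 79·257911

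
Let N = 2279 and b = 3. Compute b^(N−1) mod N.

1257

3^1 ≡ 3 (mod 2279)
3^2 ≡ 3^2 = 9 ≡ 9 (mod 2279)
3^4 ≡ 9^2 = 81 ≡ 81 (mod 2279)
3^8 ≡ 81^2 = 6561 ≡ 2003 (mod 2279)
3^16 ≡ 2003^2 = 4012009 ≡ 969 (mod 2279)
3^32 ≡ 969^2 = 938961 ≡ 13 (mod 2279)
3^64 ≡ 13^2 = 169 ≡ 169 (mod 2279)
3^128 ≡ 169^2 = 28561 ≡ 1213 (mod 2279)
3^256 ≡ 1213^2 = 1471369 ≡ 1414 (mod 2279)
3^512 ≡ 1414^2 = 1999396 ≡ 713 (mod 2279)
3^1024 ≡ 713^2 = 508369 ≡ 152 (mod 2279)
3^2048 ≡ 152^2 = 23104 ≡ 314 (mod 2279)
2278 = 2048 + 128 + 64 + 32 + 4 + 2 in binary powers of 2.
So 3^2278 ≡ 314 · 1213 · 169 · 13 · 81 · 9 ≡ 1257 (mod 2279).
Since 1257 ≠ 1, base 3 is a Fermat witness: 2279 is composite.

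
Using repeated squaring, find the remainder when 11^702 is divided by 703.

11^1 ≡ 11 (mod 703)
11^2 ≡ 11^2 = 121 ≡ 121 (mod 703)
11^4 ≡ 121^2 = 14641 ≡ 581 (mod 703)
11^8 ≡ 581^2 = 337561 ≡ 121 (mod 703)
11^16 ≡ 121^2 = 14641 ≡ 581 (mod 703)
11^32 ≡ 581^2 = 337561 ≡ 121 (mod 703)
11^64 ≡ 121^2 = 14641 ≡ 581 (mod 703)
11^128 ≡ 581^2 = 337561 ≡ 121 (mod 703)
11^256 ≡ 121^2 = 14641 ≡ 581 (mod 703)
11^512 ≡ 581^2 = 337561 ≡ 121 (mod 703)
702 = 512 + 128 + 32 + 16 + 8 + 4 + 2 in binary powers of 2.
So 11^702 ≡ 121 · 121 · 121 · 581 · 121 · 581 · 121 ≡ 1 (mod 703).
Since the result is 1, base 11 gives no evidence that 703 is composite.

1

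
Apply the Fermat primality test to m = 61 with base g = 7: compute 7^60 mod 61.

1

7^1 ≡ 7 (mod 61)
7^2 ≡ 7^2 = 49 ≡ 49 (mod 61)
7^4 ≡ 49^2 = 2401 ≡ 22 (mod 61)
7^8 ≡ 22^2 = 484 ≡ 57 (mod 61)
7^16 ≡ 57^2 = 3249 ≡ 16 (mod 61)
7^32 ≡ 16^2 = 256 ≡ 12 (mod 61)
60 = 32 + 16 + 8 + 4 in binary powers of 2.
So 7^60 ≡ 12 · 16 · 57 · 22 ≡ 1 (mod 61).
Since the result is 1, base 7 gives no evidence that 61 is composite.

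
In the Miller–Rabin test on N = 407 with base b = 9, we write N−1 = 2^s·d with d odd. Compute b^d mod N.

407 − 1 = 406 = 2^1 · 203, so d = 203.
9^1 ≡ 9 (mod 407)
9^2 ≡ 9^2 = 81 ≡ 81 (mod 407)
9^4 ≡ 81^2 = 6561 ≡ 49 (mod 407)
9^8 ≡ 49^2 = 2401 ≡ 366 (mod 407)
9^16 ≡ 366^2 = 133956 ≡ 53 (mod 407)
9^32 ≡ 53^2 = 2809 ≡ 367 (mod 407)
9^64 ≡ 367^2 = 134689 ≡ 379 (mod 407)
9^128 ≡ 379^2 = 143641 ≡ 377 (mod 407)
203 = 128 + 64 + 8 + 2 + 1 in binary powers of 2.
So 9^203 ≡ 377 · 379 · 366 · 81 · 9 ≡ 256 (mod 407).
Squaring chain: 256; never reaches −1, so base 9 is a Miller–Rabin witness that 407 is composite.

256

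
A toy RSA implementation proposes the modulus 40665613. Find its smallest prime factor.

89

40665613 is odd.
Digit sum 31, not divisible by 3.
Ends in 3: not divisible by 5.
7: 40665613 = 7·5809373 + 2
11: 40665613 = 11·3696873 + 10
13: 40665613 = 13·3128124 + 1
17: 40665613 = 17·2392094 + 15
19: 40665613 = 19·2140295 + 8
23: 40665613 = 23·1768070 + 3
29: 40665613 = 29·1402262 + 15
31: 40665613 = 31·1311793 + 30
37: 40665613 = 37·1099070 + 23
41: 40665613 = 41·991844 + 9
43: 40665613 = 43·945711 + 40
47: 40665613 = 47·865225 + 38
53: 40665613 = 53·767275 + 38
59: 40665613 = 59·689247 + 40
61: 40665613 = 61·666649 + 24
67: 40665613 = 67·606949 + 30
71: 40665613 = 71·572755 + 8
73: 40665613 = 73·557063 + 14
79: 40665613 = 79·514754 + 47
83: 40665613 = 83·489947 + 12
89: 40665613 = 89·456917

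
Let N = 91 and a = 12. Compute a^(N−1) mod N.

12^1 ≡ 12 (mod 91)
12^2 ≡ 12^2 = 144 ≡ 53 (mod 91)
12^4 ≡ 53^2 = 2809 ≡ 79 (mod 91)
12^8 ≡ 79^2 = 6241 ≡ 53 (mod 91)
12^16 ≡ 53^2 = 2809 ≡ 79 (mod 91)
12^32 ≡ 79^2 = 6241 ≡ 53 (mod 91)
12^64 ≡ 53^2 = 2809 ≡ 79 (mod 91)
90 = 64 + 16 + 8 + 2 in binary powers of 2.
So 12^90 ≡ 79 · 79 · 53 · 53 ≡ 1 (mod 91).
Since the result is 1, base 12 gives no evidence that 91 is composite.

1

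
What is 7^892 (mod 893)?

7^1 ≡ 7 (mod 893)
7^2 ≡ 7^2 = 49 ≡ 49 (mod 893)
7^4 ≡ 49^2 = 2401 ≡ 615 (mod 893)
7^8 ≡ 615^2 = 378225 ≡ 486 (mod 893)
7^16 ≡ 486^2 = 236196 ≡ 444 (mod 893)
7^32 ≡ 444^2 = 197136 ≡ 676 (mod 893)
7^64 ≡ 676^2 = 456976 ≡ 653 (mod 893)
7^128 ≡ 653^2 = 426409 ≡ 448 (mod 893)
7^256 ≡ 448^2 = 200704 ≡ 672 (mod 893)
7^512 ≡ 672^2 = 451584 ≡ 619 (mod 893)
892 = 512 + 256 + 64 + 32 + 16 + 8 + 4 in binary powers of 2.
So 7^892 ≡ 619 · 672 · 653 · 676 · 444 · 486 · 615 ≡ 653 (mod 893).
Since 653 ≠ 1, base 7 is a Fermat witness: 893 is composite.

653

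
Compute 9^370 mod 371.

9^1 ≡ 9 (mod 371)
9^2 ≡ 9^2 = 81 ≡ 81 (mod 371)
9^4 ≡ 81^2 = 6561 ≡ 254 (mod 371)
9^8 ≡ 254^2 = 64516 ≡ 333 (mod 371)
9^16 ≡ 333^2 = 110889 ≡ 331 (mod 371)
9^32 ≡ 331^2 = 109561 ≡ 116 (mod 371)
9^64 ≡ 116^2 = 13456 ≡ 100 (mod 371)
9^128 ≡ 100^2 = 10000 ≡ 354 (mod 371)
9^256 ≡ 354^2 = 125316 ≡ 289 (mod 371)
370 = 256 + 64 + 32 + 16 + 2 in binary powers of 2.
So 9^370 ≡ 289 · 100 · 116 · 331 · 81 ≡ 275 (mod 371).
Since 275 ≠ 1, base 9 is a Fermat witness: 371 is composite.

275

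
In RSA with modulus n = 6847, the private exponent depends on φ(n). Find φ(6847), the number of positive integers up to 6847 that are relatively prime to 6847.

Factor: 6847 = 41 · 167.
φ(6847) = (41−1) · (167−1) = 40 · 166 = 6640.

6640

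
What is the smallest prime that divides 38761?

83

38761 is odd.
Digit sum 25, not divisible by 3.
Ends in 1: not divisible by 5.
7: 38761 = 7·5537 + 2
11: 38761 = 11·3523 + 8
13: 38761 = 13·2981 + 8
17: 38761 = 17·2280 + 1
19: 38761 = 19·2040 + 1
23: 38761 = 23·1685 + 6
29: 38761 = 29·1336 + 17
31: 38761 = 31·1250 + 11
37: 38761 = 37·1047 + 22
41: 38761 = 41·945 + 16
43: 38761 = 43·901 + 18
47: 38761 = 47·824 + 33
53: 38761 = 53·731 + 18
59: 38761 = 59·656 + 57
61: 38761 = 61·635 + 26
67: 38761 = 67·578 + 35
71: 38761 = 71·545 + 66
73: 38761 = 73·530 + 71
79: 38761 = 79·490 + 51
83: 38761 = 83·467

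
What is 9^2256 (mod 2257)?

1046

9^1 ≡ 9 (mod 2257)
9^2 ≡ 9^2 = 81 ≡ 81 (mod 2257)
9^4 ≡ 81^2 = 6561 ≡ 2047 (mod 2257)
9^8 ≡ 2047^2 = 4190209 ≡ 1217 (mod 2257)
9^16 ≡ 1217^2 = 1481089 ≡ 497 (mod 2257)
9^32 ≡ 497^2 = 247009 ≡ 996 (mod 2257)
9^64 ≡ 996^2 = 992016 ≡ 1193 (mod 2257)
9^128 ≡ 1193^2 = 1423249 ≡ 1339 (mod 2257)
9^256 ≡ 1339^2 = 1792921 ≡ 863 (mod 2257)
9^512 ≡ 863^2 = 744769 ≡ 2216 (mod 2257)
9^1024 ≡ 2216^2 = 4910656 ≡ 1681 (mod 2257)
9^2048 ≡ 1681^2 = 2825761 ≡ 2254 (mod 2257)
2256 = 2048 + 128 + 64 + 16 in binary powers of 2.
So 9^2256 ≡ 2254 · 1339 · 1193 · 497 ≡ 1046 (mod 2257).
Since 1046 ≠ 1, base 9 is a Fermat witness: 2257 is composite.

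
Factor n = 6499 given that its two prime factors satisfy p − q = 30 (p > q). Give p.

97

Since p = q + 30, we have 6499 = q(q + 30), so q² + 30q − 6499 = 0.
Discriminant: 30² + 4·6499 = 900 + 25996 = 26896; √26896 = 164.
q = (−30 + 164)/2 = 67, and p = q + 30 = 97.
Check: 67 · 97 = 6499.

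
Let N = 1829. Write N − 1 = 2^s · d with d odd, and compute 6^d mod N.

1829 − 1 = 1828 = 2^2 · 457, so d = 457.
6^1 ≡ 6 (mod 1829)
6^2 ≡ 6^2 = 36 ≡ 36 (mod 1829)
6^4 ≡ 36^2 = 1296 ≡ 1296 (mod 1829)
6^8 ≡ 1296^2 = 1679616 ≡ 594 (mod 1829)
6^16 ≡ 594^2 = 352836 ≡ 1668 (mod 1829)
6^32 ≡ 1668^2 = 2782224 ≡ 315 (mod 1829)
6^64 ≡ 315^2 = 99225 ≡ 459 (mod 1829)
6^128 ≡ 459^2 = 210681 ≡ 346 (mod 1829)
6^256 ≡ 346^2 = 119716 ≡ 831 (mod 1829)
457 = 256 + 128 + 64 + 8 + 1 in binary powers of 2.
So 6^457 ≡ 831 · 346 · 459 · 594 · 6 ≡ 1742 (mod 1829).
Squaring chain: 1742 → 253; never reaches −1, so base 6 is a Miller–Rabin witness that 1829 is composite.

1742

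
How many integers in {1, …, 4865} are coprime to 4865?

3312

Factor: 4865 = 5 · 7 · 139.
φ(4865) = (5−1) · (7−1) · (139−1) = 4 · 6 · 138 = 3312.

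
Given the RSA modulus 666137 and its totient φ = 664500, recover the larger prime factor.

887

φ(n) = (p−1)(q−1) = n − (p+q) + 1, so p + q = 666137 − 664500 + 1 = 1638.
p and q are the roots of t² − 1638t + 666137 = 0.
Discriminant: 1638² − 4·666137 = 2683044 − 2664548 = 18496; √18496 = 136.
q = (1638 − 136)/2 = 751, p = (1638 + 136)/2 = 887.
Check: 751 · 887 = 666137.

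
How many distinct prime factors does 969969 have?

6

969969 = 3 · 323323
323323 = 7 · 46189
46189 = 11 · 4199
4199 = 13 · 323
323 = 17 · 19
969969 = 3 · 7 · 11 · 13 · 17 · 19, which has 6 distinct prime factors.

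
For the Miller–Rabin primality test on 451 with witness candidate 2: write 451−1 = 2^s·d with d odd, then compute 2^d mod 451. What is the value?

451 − 1 = 450 = 2^1 · 225, so d = 225.
2^1 ≡ 2 (mod 451)
2^2 ≡ 2^2 = 4 ≡ 4 (mod 451)
2^4 ≡ 4^2 = 16 ≡ 16 (mod 451)
2^8 ≡ 16^2 = 256 ≡ 256 (mod 451)
2^16 ≡ 256^2 = 65536 ≡ 141 (mod 451)
2^32 ≡ 141^2 = 19881 ≡ 37 (mod 451)
2^64 ≡ 37^2 = 1369 ≡ 16 (mod 451)
2^128 ≡ 16^2 = 256 ≡ 256 (mod 451)
225 = 128 + 64 + 32 + 1 in binary powers of 2.
So 2^225 ≡ 256 · 16 · 37 · 2 ≡ 32 (mod 451).
Squaring chain: 32; never reaches −1, so base 2 is a Miller–Rabin witness that 451 is composite.

32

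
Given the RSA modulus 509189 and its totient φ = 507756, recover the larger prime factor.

φ(n) = (p−1)(q−1) = n − (p+q) + 1, so p + q = 509189 − 507756 + 1 = 1434.
p and q are the roots of t² − 1434t + 509189 = 0.
Discriminant: 1434² − 4·509189 = 2056356 − 2036756 = 19600; √19600 = 140.
q = (1434 − 140)/2 = 647, p = (1434 + 140)/2 = 787.
Check: 647 · 787 = 509189.

787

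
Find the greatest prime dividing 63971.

63971 = 17 · 3763
3763 = 53 · 71
71 is prime.
So 63971 = 17 · 53 · 71; the largest prime factor is 71.

71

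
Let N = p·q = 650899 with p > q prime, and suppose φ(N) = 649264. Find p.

953

φ(n) = (p−1)(q−1) = n − (p+q) + 1, so p + q = 650899 − 649264 + 1 = 1636.
p and q are the roots of t² − 1636t + 650899 = 0.
Discriminant: 1636² − 4·650899 = 2676496 − 2603596 = 72900; √72900 = 270.
q = (1636 − 270)/2 = 683, p = (1636 + 270)/2 = 953.
Check: 683 · 953 = 650899.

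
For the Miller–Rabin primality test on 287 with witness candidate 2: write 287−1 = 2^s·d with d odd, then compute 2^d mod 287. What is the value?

172

287 − 1 = 286 = 2^1 · 143, so d = 143.
2^1 ≡ 2 (mod 287)
2^2 ≡ 2^2 = 4 ≡ 4 (mod 287)
2^4 ≡ 4^2 = 16 ≡ 16 (mod 287)
2^8 ≡ 16^2 = 256 ≡ 256 (mod 287)
2^16 ≡ 256^2 = 65536 ≡ 100 (mod 287)
2^32 ≡ 100^2 = 10000 ≡ 242 (mod 287)
2^64 ≡ 242^2 = 58564 ≡ 16 (mod 287)
2^128 ≡ 16^2 = 256 ≡ 256 (mod 287)
143 = 128 + 8 + 4 + 2 + 1 in binary powers of 2.
So 2^143 ≡ 256 · 256 · 16 · 4 · 2 ≡ 172 (mod 287).
Squaring chain: 172; never reaches −1, so base 2 is a Miller–Rabin witness that 287 is composite.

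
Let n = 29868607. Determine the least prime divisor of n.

73

29868607 is odd.
Digit sum 46, not divisible by 3.
Ends in 7: not divisible by 5.
7: 29868607 = 7·4266943 + 6
11: 29868607 = 11·2715327 + 10
13: 29868607 = 13·2297585 + 2
17: 29868607 = 17·1756976 + 15
19: 29868607 = 19·1572031 + 18
23: 29868607 = 23·1298635 + 2
29: 29868607 = 29·1029951 + 28
31: 29868607 = 31·963503 + 14
37: 29868607 = 37·807259 + 24
41: 29868607 = 41·728502 + 25
43: 29868607 = 43·694618 + 33
47: 29868607 = 47·635502 + 13
53: 29868607 = 53·563558 + 33
59: 29868607 = 59·506247 + 34
61: 29868607 = 61·489649 + 18
67: 29868607 = 67·445800 + 7
71: 29868607 = 71·420684 + 43
73: 29868607 = 73·409159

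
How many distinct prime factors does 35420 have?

35420 = 2^2 · 8855
8855 = 5 · 1771
1771 = 7 · 253
253 = 11 · 23
35420 = 2^2 · 5 · 7 · 11 · 23, which has 5 distinct prime factors.

5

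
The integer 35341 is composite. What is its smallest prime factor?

35341 is odd.
Digit sum 16, not divisible by 3.
Ends in 1: not divisible by 5.
7: 35341 = 7·5048 + 5
11: 35341 = 11·3212 + 9
13: 35341 = 13·2718 + 7
17: 35341 = 17·2078 + 15
19: 35341 = 19·1860 + 1
23: 35341 = 23·1536 + 13
29: 35341 = 29·1218 + 19
31: 35341 = 31·1140 + 1
37: 35341 = 37·955 + 6
41: 35341 = 41·861 + 40
43: 35341 = 43·821 + 38
47: 35341 = 47·751 + 44
53: 35341 = 53·666 + 43
59: 35341 = 59·599

59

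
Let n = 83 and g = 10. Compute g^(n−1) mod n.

10^1 ≡ 10 (mod 83)
10^2 ≡ 10^2 = 100 ≡ 17 (mod 83)
10^4 ≡ 17^2 = 289 ≡ 40 (mod 83)
10^8 ≡ 40^2 = 1600 ≡ 23 (mod 83)
10^16 ≡ 23^2 = 529 ≡ 31 (mod 83)
10^32 ≡ 31^2 = 961 ≡ 48 (mod 83)
10^64 ≡ 48^2 = 2304 ≡ 63 (mod 83)
82 = 64 + 16 + 2 in binary powers of 2.
So 10^82 ≡ 63 · 31 · 17 ≡ 1 (mod 83).
Since the result is 1, base 10 gives no evidence that 83 is composite.

1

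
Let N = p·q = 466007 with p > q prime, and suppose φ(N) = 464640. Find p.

φ(n) = (p−1)(q−1) = n − (p+q) + 1, so p + q = 466007 − 464640 + 1 = 1368.
p and q are the roots of t² − 1368t + 466007 = 0.
Discriminant: 1368² − 4·466007 = 1871424 − 1864028 = 7396; √7396 = 86.
q = (1368 − 86)/2 = 641, p = (1368 + 86)/2 = 727.
Check: 641 · 727 = 466007.

727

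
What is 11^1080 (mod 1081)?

581

11^1 ≡ 11 (mod 1081)
11^2 ≡ 11^2 = 121 ≡ 121 (mod 1081)
11^4 ≡ 121^2 = 14641 ≡ 588 (mod 1081)
11^8 ≡ 588^2 = 345744 ≡ 905 (mod 1081)
11^16 ≡ 905^2 = 819025 ≡ 708 (mod 1081)
11^32 ≡ 708^2 = 501264 ≡ 761 (mod 1081)
11^64 ≡ 761^2 = 579121 ≡ 786 (mod 1081)
11^128 ≡ 786^2 = 617796 ≡ 545 (mod 1081)
11^256 ≡ 545^2 = 297025 ≡ 831 (mod 1081)
11^512 ≡ 831^2 = 690561 ≡ 883 (mod 1081)
11^1024 ≡ 883^2 = 779689 ≡ 288 (mod 1081)
1080 = 1024 + 32 + 16 + 8 in binary powers of 2.
So 11^1080 ≡ 288 · 761 · 708 · 905 ≡ 581 (mod 1081).
Since 581 ≠ 1, base 11 is a Fermat witness: 1081 is composite.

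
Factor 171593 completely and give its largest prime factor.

171593 = 29 · 5917
5917 = 61 · 97
97 is prime.
So 171593 = 29 · 61 · 97; the largest prime factor is 97.

97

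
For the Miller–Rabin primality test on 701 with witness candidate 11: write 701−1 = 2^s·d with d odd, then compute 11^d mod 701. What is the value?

701 − 1 = 700 = 2^2 · 175, so d = 175.
11^1 ≡ 11 (mod 701)
11^2 ≡ 11^2 = 121 ≡ 121 (mod 701)
11^4 ≡ 121^2 = 14641 ≡ 621 (mod 701)
11^8 ≡ 621^2 = 385641 ≡ 91 (mod 701)
11^16 ≡ 91^2 = 8281 ≡ 570 (mod 701)
11^32 ≡ 570^2 = 324900 ≡ 337 (mod 701)
11^64 ≡ 337^2 = 113569 ≡ 7 (mod 701)
11^128 ≡ 7^2 = 49 ≡ 49 (mod 701)
175 = 128 + 32 + 8 + 4 + 2 + 1 in binary powers of 2.
So 11^175 ≡ 49 · 337 · 91 · 621 · 121 · 11 ≡ 135 (mod 701).
Squaring chain: 135 → 700; reaches −1, so base 11 does not prove 701 composite.

135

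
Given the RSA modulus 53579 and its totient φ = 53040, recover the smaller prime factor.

131

φ(n) = (p−1)(q−1) = n − (p+q) + 1, so p + q = 53579 − 53040 + 1 = 540.
p and q are the roots of t² − 540t + 53579 = 0.
Discriminant: 540² − 4·53579 = 291600 − 214316 = 77284; √77284 = 278.
q = (540 − 278)/2 = 131, p = (540 + 278)/2 = 409.
Check: 131 · 409 = 53579.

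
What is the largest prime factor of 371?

53

371 = 7 · 53
53 is prime.
So 371 = 7 · 53; the largest prime factor is 53.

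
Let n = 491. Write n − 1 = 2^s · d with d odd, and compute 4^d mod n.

1

491 − 1 = 490 = 2^1 · 245, so d = 245.
4^1 ≡ 4 (mod 491)
4^2 ≡ 4^2 = 16 ≡ 16 (mod 491)
4^4 ≡ 16^2 = 256 ≡ 256 (mod 491)
4^8 ≡ 256^2 = 65536 ≡ 233 (mod 491)
4^16 ≡ 233^2 = 54289 ≡ 279 (mod 491)
4^32 ≡ 279^2 = 77841 ≡ 263 (mod 491)
4^64 ≡ 263^2 = 69169 ≡ 429 (mod 491)
4^128 ≡ 429^2 = 184041 ≡ 407 (mod 491)
245 = 128 + 64 + 32 + 16 + 4 + 1 in binary powers of 2.
So 4^245 ≡ 407 · 429 · 263 · 279 · 256 · 4 ≡ 1 (mod 491).
Since 4^d ≡ 1 (mod 491), base 4 does not prove 491 composite.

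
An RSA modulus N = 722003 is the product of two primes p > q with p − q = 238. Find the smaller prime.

739

Since p = q + 238, we have 722003 = q(q + 238), so q² + 238q − 722003 = 0.
Discriminant: 238² + 4·722003 = 56644 + 2888012 = 2944656; √2944656 = 1716.
q = (−238 + 1716)/2 = 739, and p = q + 238 = 977.
Check: 739 · 977 = 722003.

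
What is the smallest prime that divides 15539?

15539 is odd.
Digit sum 23, not divisible by 3.
Ends in 9: not divisible by 5.
7: 15539 = 7·2219 + 6
11: 15539 = 11·1412 + 7
13: 15539 = 13·1195 + 4
17: 15539 = 17·914 + 1
19: 15539 = 19·817 + 16
23: 15539 = 23·675 + 14
29: 15539 = 29·535 + 24
31: 15539 = 31·501 + 8
37: 15539 = 37·419 + 36
41: 15539 = 41·379

41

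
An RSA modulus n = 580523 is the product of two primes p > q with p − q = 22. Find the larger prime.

Since p = q + 22, we have 580523 = q(q + 22), so q² + 22q − 580523 = 0.
Discriminant: 22² + 4·580523 = 484 + 2322092 = 2322576; √2322576 = 1524.
q = (−22 + 1524)/2 = 751, and p = q + 22 = 773.
Check: 751 · 773 = 580523.

773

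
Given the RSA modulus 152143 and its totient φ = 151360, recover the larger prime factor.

φ(n) = (p−1)(q−1) = n − (p+q) + 1, so p + q = 152143 − 151360 + 1 = 784.
p and q are the roots of t² − 784t + 152143 = 0.
Discriminant: 784² − 4·152143 = 614656 − 608572 = 6084; √6084 = 78.
q = (784 − 78)/2 = 353, p = (784 + 78)/2 = 431.
Check: 353 · 431 = 152143.

431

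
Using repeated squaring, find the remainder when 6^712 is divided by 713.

6^1 ≡ 6 (mod 713)
6^2 ≡ 6^2 = 36 ≡ 36 (mod 713)
6^4 ≡ 36^2 = 1296 ≡ 583 (mod 713)
6^8 ≡ 583^2 = 339889 ≡ 501 (mod 713)
6^16 ≡ 501^2 = 251001 ≡ 25 (mod 713)
6^32 ≡ 25^2 = 625 ≡ 625 (mod 713)
6^64 ≡ 625^2 = 390625 ≡ 614 (mod 713)
6^128 ≡ 614^2 = 376996 ≡ 532 (mod 713)
6^256 ≡ 532^2 = 283024 ≡ 676 (mod 713)
6^512 ≡ 676^2 = 456976 ≡ 656 (mod 713)
712 = 512 + 128 + 64 + 8 in binary powers of 2.
So 6^712 ≡ 656 · 532 · 614 · 501 ≡ 87 (mod 713).
Since 87 ≠ 1, base 6 is a Fermat witness: 713 is composite.

87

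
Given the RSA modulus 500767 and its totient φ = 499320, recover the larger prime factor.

877

φ(n) = (p−1)(q−1) = n − (p+q) + 1, so p + q = 500767 − 499320 + 1 = 1448.
p and q are the roots of t² − 1448t + 500767 = 0.
Discriminant: 1448² − 4·500767 = 2096704 − 2003068 = 93636; √93636 = 306.
q = (1448 − 306)/2 = 571, p = (1448 + 306)/2 = 877.
Check: 571 · 877 = 500767.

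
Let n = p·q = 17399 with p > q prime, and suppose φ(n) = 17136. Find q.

φ(n) = (p−1)(q−1) = n − (p+q) + 1, so p + q = 17399 − 17136 + 1 = 264.
p and q are the roots of t² − 264t + 17399 = 0.
Discriminant: 264² − 4·17399 = 69696 − 69596 = 100; √100 = 10.
q = (264 − 10)/2 = 127, p = (264 + 10)/2 = 137.
Check: 127 · 137 = 17399.

127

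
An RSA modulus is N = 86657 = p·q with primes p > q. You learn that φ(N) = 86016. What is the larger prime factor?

φ(n) = (p−1)(q−1) = n − (p+q) + 1, so p + q = 86657 − 86016 + 1 = 642.
p and q are the roots of t² − 642t + 86657 = 0.
Discriminant: 642² − 4·86657 = 412164 − 346628 = 65536; √65536 = 256.
q = (642 − 256)/2 = 193, p = (642 + 256)/2 = 449.
Check: 193 · 449 = 86657.

449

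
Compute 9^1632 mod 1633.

9^1 ≡ 9 (mod 1633)
9^2 ≡ 9^2 = 81 ≡ 81 (mod 1633)
9^4 ≡ 81^2 = 6561 ≡ 29 (mod 1633)
9^8 ≡ 29^2 = 841 ≡ 841 (mod 1633)
9^16 ≡ 841^2 = 707281 ≡ 192 (mod 1633)
9^32 ≡ 192^2 = 36864 ≡ 938 (mod 1633)
9^64 ≡ 938^2 = 879844 ≡ 1290 (mod 1633)
9^128 ≡ 1290^2 = 1664100 ≡ 73 (mod 1633)
9^256 ≡ 73^2 = 5329 ≡ 430 (mod 1633)
9^512 ≡ 430^2 = 184900 ≡ 371 (mod 1633)
9^1024 ≡ 371^2 = 137641 ≡ 469 (mod 1633)
1632 = 1024 + 512 + 64 + 32 in binary powers of 2.
So 9^1632 ≡ 469 · 371 · 1290 · 938 ≡ 1294 (mod 1633).
Since 1294 ≠ 1, base 9 is a Fermat witness: 1633 is composite.

1294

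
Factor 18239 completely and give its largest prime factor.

61

18239 = 13 · 1403
1403 = 23 · 61
61 is prime.
So 18239 = 13 · 23 · 61; the largest prime factor is 61.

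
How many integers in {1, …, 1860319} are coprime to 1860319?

1814400

Factor: 1860319 = 101 · 113 · 163.
φ(1860319) = (101−1) · (113−1) · (163−1) = 100 · 112 · 162 = 1814400.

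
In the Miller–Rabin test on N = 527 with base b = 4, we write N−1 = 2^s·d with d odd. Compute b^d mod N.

527 − 1 = 526 = 2^1 · 263, so d = 263.
4^1 ≡ 4 (mod 527)
4^2 ≡ 4^2 = 16 ≡ 16 (mod 527)
4^4 ≡ 16^2 = 256 ≡ 256 (mod 527)
4^8 ≡ 256^2 = 65536 ≡ 188 (mod 527)
4^16 ≡ 188^2 = 35344 ≡ 35 (mod 527)
4^32 ≡ 35^2 = 1225 ≡ 171 (mod 527)
4^64 ≡ 171^2 = 29241 ≡ 256 (mod 527)
4^128 ≡ 256^2 = 65536 ≡ 188 (mod 527)
4^256 ≡ 188^2 = 35344 ≡ 35 (mod 527)
263 = 256 + 4 + 2 + 1 in binary powers of 2.
So 4^263 ≡ 35 · 256 · 16 · 4 ≡ 64 (mod 527).
Squaring chain: 64; never reaches −1, so base 4 is a Miller–Rabin witness that 527 is composite.

64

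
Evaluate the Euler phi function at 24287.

Factor: 24287 = 149 · 163.
φ(24287) = (149−1) · (163−1) = 148 · 162 = 23976.

23976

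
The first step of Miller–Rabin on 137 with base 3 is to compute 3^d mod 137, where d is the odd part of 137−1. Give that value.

137 − 1 = 136 = 2^3 · 17, so d = 17.
3^1 ≡ 3 (mod 137)
3^2 ≡ 3^2 = 9 ≡ 9 (mod 137)
3^4 ≡ 9^2 = 81 ≡ 81 (mod 137)
3^8 ≡ 81^2 = 6561 ≡ 122 (mod 137)
3^16 ≡ 122^2 = 14884 ≡ 88 (mod 137)
17 = 16 + 1 in binary powers of 2.
So 3^17 ≡ 88 · 3 ≡ 127 (mod 137).
Squaring chain: 127 → 100 → 136; reaches −1, so base 3 does not prove 137 composite.

127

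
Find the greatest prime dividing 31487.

31487 = 23 · 1369
1369 = 37 · 37
37 = 37 · 1
So 31487 = 23 · 37^2; the largest prime factor is 37.

37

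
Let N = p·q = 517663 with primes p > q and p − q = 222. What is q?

Since p = q + 222, we have 517663 = q(q + 222), so q² + 222q − 517663 = 0.
Discriminant: 222² + 4·517663 = 49284 + 2070652 = 2119936; √2119936 = 1456.
q = (−222 + 1456)/2 = 617, and p = q + 222 = 839.
Check: 617 · 839 = 517663.

617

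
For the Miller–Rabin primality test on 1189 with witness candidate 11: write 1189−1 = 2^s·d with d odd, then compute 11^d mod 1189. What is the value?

1189 − 1 = 1188 = 2^2 · 297, so d = 297.
11^1 ≡ 11 (mod 1189)
11^2 ≡ 11^2 = 121 ≡ 121 (mod 1189)
11^4 ≡ 121^2 = 14641 ≡ 373 (mod 1189)
11^8 ≡ 373^2 = 139129 ≡ 16 (mod 1189)
11^16 ≡ 16^2 = 256 ≡ 256 (mod 1189)
11^32 ≡ 256^2 = 65536 ≡ 141 (mod 1189)
11^64 ≡ 141^2 = 19881 ≡ 857 (mod 1189)
11^128 ≡ 857^2 = 734449 ≡ 836 (mod 1189)
11^256 ≡ 836^2 = 698896 ≡ 953 (mod 1189)
297 = 256 + 32 + 8 + 1 in binary powers of 2.
So 11^297 ≡ 953 · 141 · 16 · 11 ≡ 438 (mod 1189).
Squaring chain: 438 → 415; never reaches −1, so base 11 is a Miller–Rabin witness that 1189 is composite.

438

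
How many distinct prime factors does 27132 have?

27132 = 2^2 · 6783
6783 = 3 · 2261
2261 = 7 · 323
323 = 17 · 19
27132 = 2^2 · 3 · 7 · 17 · 19, which has 5 distinct prime factors.

5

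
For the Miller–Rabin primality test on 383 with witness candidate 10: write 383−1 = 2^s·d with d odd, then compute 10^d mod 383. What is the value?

383 − 1 = 382 = 2^1 · 191, so d = 191.
10^1 ≡ 10 (mod 383)
10^2 ≡ 10^2 = 100 ≡ 100 (mod 383)
10^4 ≡ 100^2 = 10000 ≡ 42 (mod 383)
10^8 ≡ 42^2 = 1764 ≡ 232 (mod 383)
10^16 ≡ 232^2 = 53824 ≡ 204 (mod 383)
10^32 ≡ 204^2 = 41616 ≡ 252 (mod 383)
10^64 ≡ 252^2 = 63504 ≡ 309 (mod 383)
10^128 ≡ 309^2 = 95481 ≡ 114 (mod 383)
191 = 128 + 32 + 16 + 8 + 4 + 2 + 1 in binary powers of 2.
So 10^191 ≡ 114 · 252 · 204 · 232 · 42 · 100 · 10 ≡ 382 (mod 383).
Since 10^d ≡ 382 (mod 383), base 10 does not prove 383 composite.

382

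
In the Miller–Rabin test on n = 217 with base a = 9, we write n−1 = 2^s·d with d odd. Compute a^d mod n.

64

217 − 1 = 216 = 2^3 · 27, so d = 27.
9^1 ≡ 9 (mod 217)
9^2 ≡ 9^2 = 81 ≡ 81 (mod 217)
9^4 ≡ 81^2 = 6561 ≡ 51 (mod 217)
9^8 ≡ 51^2 = 2601 ≡ 214 (mod 217)
9^16 ≡ 214^2 = 45796 ≡ 9 (mod 217)
27 = 16 + 8 + 2 + 1 in binary powers of 2.
So 9^27 ≡ 9 · 214 · 81 · 9 ≡ 64 (mod 217).
Squaring chain: 64 → 190 → 78; never reaches −1, so base 9 is a Miller–Rabin witness that 217 is composite.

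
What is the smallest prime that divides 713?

23

713 is odd.
Digit sum 11, not divisible by 3.
Ends in 3: not divisible by 5.
7: 713 = 7·101 + 6
11: 713 = 11·64 + 9
13: 713 = 13·54 + 11
17: 713 = 17·41 + 16
19: 713 = 19·37 + 10
23: 713 = 23·31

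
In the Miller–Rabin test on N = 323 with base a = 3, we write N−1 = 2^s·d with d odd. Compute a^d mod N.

323 − 1 = 322 = 2^1 · 161, so d = 161.
3^1 ≡ 3 (mod 323)
3^2 ≡ 3^2 = 9 ≡ 9 (mod 323)
3^4 ≡ 9^2 = 81 ≡ 81 (mod 323)
3^8 ≡ 81^2 = 6561 ≡ 101 (mod 323)
3^16 ≡ 101^2 = 10201 ≡ 188 (mod 323)
3^32 ≡ 188^2 = 35344 ≡ 137 (mod 323)
3^64 ≡ 137^2 = 18769 ≡ 35 (mod 323)
3^128 ≡ 35^2 = 1225 ≡ 256 (mod 323)
161 = 128 + 32 + 1 in binary powers of 2.
So 3^161 ≡ 256 · 137 · 3 ≡ 241 (mod 323).
Squaring chain: 241; never reaches −1, so base 3 is a Miller–Rabin witness that 323 is composite.

241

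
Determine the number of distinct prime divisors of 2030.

2030 = 2 · 1015
1015 = 5 · 203
203 = 7 · 29
2030 = 2 · 5 · 7 · 29, which has 4 distinct prime factors.

4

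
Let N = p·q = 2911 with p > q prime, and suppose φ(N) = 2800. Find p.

φ(n) = (p−1)(q−1) = n − (p+q) + 1, so p + q = 2911 − 2800 + 1 = 112.
p and q are the roots of t² − 112t + 2911 = 0.
Discriminant: 112² − 4·2911 = 12544 − 11644 = 900; √900 = 30.
q = (112 − 30)/2 = 41, p = (112 + 30)/2 = 71.
Check: 41 · 71 = 2911.

71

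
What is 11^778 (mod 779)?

144

11^1 ≡ 11 (mod 779)
11^2 ≡ 11^2 = 121 ≡ 121 (mod 779)
11^4 ≡ 121^2 = 14641 ≡ 619 (mod 779)
11^8 ≡ 619^2 = 383161 ≡ 672 (mod 779)
11^16 ≡ 672^2 = 451584 ≡ 543 (mod 779)
11^32 ≡ 543^2 = 294849 ≡ 387 (mod 779)
11^64 ≡ 387^2 = 149769 ≡ 201 (mod 779)
11^128 ≡ 201^2 = 40401 ≡ 672 (mod 779)
11^256 ≡ 672^2 = 451584 ≡ 543 (mod 779)
11^512 ≡ 543^2 = 294849 ≡ 387 (mod 779)
778 = 512 + 256 + 8 + 2 in binary powers of 2.
So 11^778 ≡ 387 · 543 · 672 · 121 ≡ 144 (mod 779).
Since 144 ≠ 1, base 11 is a Fermat witness: 779 is composite.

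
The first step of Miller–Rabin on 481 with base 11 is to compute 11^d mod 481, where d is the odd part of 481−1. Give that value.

369

481 − 1 = 480 = 2^5 · 15, so d = 15.
11^1 ≡ 11 (mod 481)
11^2 ≡ 11^2 = 121 ≡ 121 (mod 481)
11^4 ≡ 121^2 = 14641 ≡ 211 (mod 481)
11^8 ≡ 211^2 = 44521 ≡ 269 (mod 481)
15 = 8 + 4 + 2 + 1 in binary powers of 2.
So 11^15 ≡ 269 · 211 · 121 · 11 ≡ 369 (mod 481).
Squaring chain: 369 → 38 → 1 → 1 → 1; never reaches −1, so base 11 is a Miller–Rabin witness that 481 is composite.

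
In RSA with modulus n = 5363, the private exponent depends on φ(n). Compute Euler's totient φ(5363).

5160

Factor: 5363 = 31 · 173.
φ(5363) = (31−1) · (173−1) = 30 · 172 = 5160.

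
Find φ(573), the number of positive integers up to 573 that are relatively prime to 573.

Factor: 573 = 3 · 191.
φ(573) = (3−1) · (191−1) = 2 · 190 = 380.

380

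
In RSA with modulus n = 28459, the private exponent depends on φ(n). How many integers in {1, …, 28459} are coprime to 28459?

28120

Factor: 28459 = 149 · 191.
φ(28459) = (149−1) · (191−1) = 148 · 190 = 28120.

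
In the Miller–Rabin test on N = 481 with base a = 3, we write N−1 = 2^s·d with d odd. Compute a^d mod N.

481 − 1 = 480 = 2^5 · 15, so d = 15.
3^1 ≡ 3 (mod 481)
3^2 ≡ 3^2 = 9 ≡ 9 (mod 481)
3^4 ≡ 9^2 = 81 ≡ 81 (mod 481)
3^8 ≡ 81^2 = 6561 ≡ 308 (mod 481)
15 = 8 + 4 + 2 + 1 in binary powers of 2.
So 3^15 ≡ 308 · 81 · 9 · 3 ≡ 196 (mod 481).
Squaring chain: 196 → 417 → 248 → 417 → 248; never reaches −1, so base 3 is a Miller–Rabin witness that 481 is composite.

196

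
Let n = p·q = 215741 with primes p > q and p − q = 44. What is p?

Since p = q + 44, we have 215741 = q(q + 44), so q² + 44q − 215741 = 0.
Discriminant: 44² + 4·215741 = 1936 + 862964 = 864900; √864900 = 930.
q = (−44 + 930)/2 = 443, and p = q + 44 = 487.
Check: 443 · 487 = 215741.

487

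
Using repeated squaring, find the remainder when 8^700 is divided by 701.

1

8^1 ≡ 8 (mod 701)
8^2 ≡ 8^2 = 64 ≡ 64 (mod 701)
8^4 ≡ 64^2 = 4096 ≡ 591 (mod 701)
8^8 ≡ 591^2 = 349281 ≡ 183 (mod 701)
8^16 ≡ 183^2 = 33489 ≡ 542 (mod 701)
8^32 ≡ 542^2 = 293764 ≡ 45 (mod 701)
8^64 ≡ 45^2 = 2025 ≡ 623 (mod 701)
8^128 ≡ 623^2 = 388129 ≡ 476 (mod 701)
8^256 ≡ 476^2 = 226576 ≡ 153 (mod 701)
8^512 ≡ 153^2 = 23409 ≡ 276 (mod 701)
700 = 512 + 128 + 32 + 16 + 8 + 4 in binary powers of 2.
So 8^700 ≡ 276 · 476 · 45 · 542 · 183 · 591 ≡ 1 (mod 701).
Since the result is 1, base 8 gives no evidence that 701 is composite.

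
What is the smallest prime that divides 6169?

6169 is odd.
Digit sum 22, not divisible by 3.
Ends in 9: not divisible by 5.
7: 6169 = 7·881 + 2
11: 6169 = 11·560 + 9
13: 6169 = 13·474 + 7
17: 6169 = 17·362 + 15
19: 6169 = 19·324 + 13
23: 6169 = 23·268 + 5
29: 6169 = 29·212 + 21
31: 6169 = 31·199

31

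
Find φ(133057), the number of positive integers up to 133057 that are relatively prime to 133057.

Factor: 133057 = 19 · 47 · 149.
φ(133057) = (19−1) · (47−1) · (149−1) = 18 · 46 · 148 = 122544.

122544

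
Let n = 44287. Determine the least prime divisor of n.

67

44287 is odd.
Digit sum 25, not divisible by 3.
Ends in 7: not divisible by 5.
7: 44287 = 7·6326 + 5
11: 44287 = 11·4026 + 1
13: 44287 = 13·3406 + 9
17: 44287 = 17·2605 + 2
19: 44287 = 19·2330 + 17
23: 44287 = 23·1925 + 12
29: 44287 = 29·1527 + 4
31: 44287 = 31·1428 + 19
37: 44287 = 37·1196 + 35
41: 44287 = 41·1080 + 7
43: 44287 = 43·1029 + 40
47: 44287 = 47·942 + 13
53: 44287 = 53·835 + 32
59: 44287 = 59·750 + 37
61: 44287 = 61·726 + 1
67: 44287 = 67·661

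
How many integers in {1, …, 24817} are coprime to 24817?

Factor: 24817 = 13 · 23 · 83.
φ(24817) = (13−1) · (23−1) · (83−1) = 12 · 22 · 82 = 21648.

21648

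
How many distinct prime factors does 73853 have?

73853 = 13^2 · 437
437 = 19 · 23
73853 = 13^2 · 19 · 23, which has 3 distinct prime factors.

3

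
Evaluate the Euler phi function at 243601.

231840

Factor: 243601 = 47 · 71 · 73.
φ(243601) = (47−1) · (71−1) · (73−1) = 46 · 70 · 72 = 231840.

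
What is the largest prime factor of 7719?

7719 = 3 · 2573
2573 = 31 · 83
83 is prime.
So 7719 = 3 · 31 · 83; the largest prime factor is 83.

83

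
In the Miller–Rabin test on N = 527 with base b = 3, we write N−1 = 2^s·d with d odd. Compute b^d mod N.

11

527 − 1 = 526 = 2^1 · 263, so d = 263.
3^1 ≡ 3 (mod 527)
3^2 ≡ 3^2 = 9 ≡ 9 (mod 527)
3^4 ≡ 9^2 = 81 ≡ 81 (mod 527)
3^8 ≡ 81^2 = 6561 ≡ 237 (mod 527)
3^16 ≡ 237^2 = 56169 ≡ 307 (mod 527)
3^32 ≡ 307^2 = 94249 ≡ 443 (mod 527)
3^64 ≡ 443^2 = 196249 ≡ 205 (mod 527)
3^128 ≡ 205^2 = 42025 ≡ 392 (mod 527)
3^256 ≡ 392^2 = 153664 ≡ 307 (mod 527)
263 = 256 + 4 + 2 + 1 in binary powers of 2.
So 3^263 ≡ 307 · 81 · 9 · 3 ≡ 11 (mod 527).
Squaring chain: 11; never reaches −1, so base 3 is a Miller–Rabin witness that 527 is composite.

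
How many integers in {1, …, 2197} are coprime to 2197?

2028

Factor: 2197 = 13^3.
φ(2197) = 13^2·(13−1) = 2028.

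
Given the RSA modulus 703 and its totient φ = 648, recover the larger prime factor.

φ(n) = (p−1)(q−1) = n − (p+q) + 1, so p + q = 703 − 648 + 1 = 56.
p and q are the roots of t² − 56t + 703 = 0.
Discriminant: 56² − 4·703 = 3136 − 2812 = 324; √324 = 18.
q = (56 − 18)/2 = 19, p = (56 + 18)/2 = 37.
Check: 19 · 37 = 703.

37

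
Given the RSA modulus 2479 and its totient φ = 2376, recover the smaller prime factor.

37

φ(n) = (p−1)(q−1) = n − (p+q) + 1, so p + q = 2479 − 2376 + 1 = 104.
p and q are the roots of t² − 104t + 2479 = 0.
Discriminant: 104² − 4·2479 = 10816 − 9916 = 900; √900 = 30.
q = (104 − 30)/2 = 37, p = (104 + 30)/2 = 67.
Check: 37 · 67 = 2479.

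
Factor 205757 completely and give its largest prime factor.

83

205757 = 37 · 5561
5561 = 67 · 83
83 is prime.
So 205757 = 37 · 67 · 83; the largest prime factor is 83.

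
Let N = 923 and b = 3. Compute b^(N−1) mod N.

3^1 ≡ 3 (mod 923)
3^2 ≡ 3^2 = 9 ≡ 9 (mod 923)
3^4 ≡ 9^2 = 81 ≡ 81 (mod 923)
3^8 ≡ 81^2 = 6561 ≡ 100 (mod 923)
3^16 ≡ 100^2 = 10000 ≡ 770 (mod 923)
3^32 ≡ 770^2 = 592900 ≡ 334 (mod 923)
3^64 ≡ 334^2 = 111556 ≡ 796 (mod 923)
3^128 ≡ 796^2 = 633616 ≡ 438 (mod 923)
3^256 ≡ 438^2 = 191844 ≡ 783 (mod 923)
3^512 ≡ 783^2 = 613089 ≡ 217 (mod 923)
922 = 512 + 256 + 128 + 16 + 8 + 2 in binary powers of 2.
So 3^922 ≡ 217 · 783 · 438 · 770 · 100 · 9 ≡ 432 (mod 923).
Since 432 ≠ 1, base 3 is a Fermat witness: 923 is composite.

432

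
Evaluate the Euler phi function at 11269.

Factor: 11269 = 59 · 191.
φ(11269) = (59−1) · (191−1) = 58 · 190 = 11020.

11020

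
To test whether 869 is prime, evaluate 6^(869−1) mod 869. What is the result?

6^1 ≡ 6 (mod 869)
6^2 ≡ 6^2 = 36 ≡ 36 (mod 869)
6^4 ≡ 36^2 = 1296 ≡ 427 (mod 869)
6^8 ≡ 427^2 = 182329 ≡ 708 (mod 869)
6^16 ≡ 708^2 = 501264 ≡ 720 (mod 869)
6^32 ≡ 720^2 = 518400 ≡ 476 (mod 869)
6^64 ≡ 476^2 = 226576 ≡ 636 (mod 869)
6^128 ≡ 636^2 = 404496 ≡ 411 (mod 869)
6^256 ≡ 411^2 = 168921 ≡ 335 (mod 869)
6^512 ≡ 335^2 = 112225 ≡ 124 (mod 869)
868 = 512 + 256 + 64 + 32 + 4 in binary powers of 2.
So 6^868 ≡ 124 · 335 · 636 · 476 · 427 ≡ 840 (mod 869).
Since 840 ≠ 1, base 6 is a Fermat witness: 869 is composite.

840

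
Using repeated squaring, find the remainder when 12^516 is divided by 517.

12^1 ≡ 12 (mod 517)
12^2 ≡ 12^2 = 144 ≡ 144 (mod 517)
12^4 ≡ 144^2 = 20736 ≡ 56 (mod 517)
12^8 ≡ 56^2 = 3136 ≡ 34 (mod 517)
12^16 ≡ 34^2 = 1156 ≡ 122 (mod 517)
12^32 ≡ 122^2 = 14884 ≡ 408 (mod 517)
12^64 ≡ 408^2 = 166464 ≡ 507 (mod 517)
12^128 ≡ 507^2 = 257049 ≡ 100 (mod 517)
12^256 ≡ 100^2 = 10000 ≡ 177 (mod 517)
12^512 ≡ 177^2 = 31329 ≡ 309 (mod 517)
516 = 512 + 4 in binary powers of 2.
So 12^516 ≡ 309 · 56 ≡ 243 (mod 517).
Since 243 ≠ 1, base 12 is a Fermat witness: 517 is composite.

243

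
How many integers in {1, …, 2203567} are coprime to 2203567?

2150040

Factor: 2203567 = 83 · 139 · 191.
φ(2203567) = (83−1) · (139−1) · (191−1) = 82 · 138 · 190 = 2150040.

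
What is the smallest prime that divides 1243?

11

1243 is odd.
Digit sum 10, not divisible by 3.
Ends in 3: not divisible by 5.
7: 1243 = 7·177 + 4
11: 1243 = 11·113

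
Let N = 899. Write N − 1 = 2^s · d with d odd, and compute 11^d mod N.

899 − 1 = 898 = 2^1 · 449, so d = 449.
11^1 ≡ 11 (mod 899)
11^2 ≡ 11^2 = 121 ≡ 121 (mod 899)
11^4 ≡ 121^2 = 14641 ≡ 257 (mod 899)
11^8 ≡ 257^2 = 66049 ≡ 422 (mod 899)
11^16 ≡ 422^2 = 178084 ≡ 82 (mod 899)
11^32 ≡ 82^2 = 6724 ≡ 431 (mod 899)
11^64 ≡ 431^2 = 185761 ≡ 567 (mod 899)
11^128 ≡ 567^2 = 321489 ≡ 546 (mod 899)
11^256 ≡ 546^2 = 298116 ≡ 547 (mod 899)
449 = 256 + 128 + 64 + 1 in binary powers of 2.
So 11^449 ≡ 547 · 546 · 567 · 11 ≡ 823 (mod 899).
Squaring chain: 823; never reaches −1, so base 11 is a Miller–Rabin witness that 899 is composite.

823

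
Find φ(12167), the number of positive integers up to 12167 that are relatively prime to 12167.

Factor: 12167 = 23^3.
φ(12167) = 23^2·(23−1) = 11638.

11638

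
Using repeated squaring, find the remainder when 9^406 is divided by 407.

9

9^1 ≡ 9 (mod 407)
9^2 ≡ 9^2 = 81 ≡ 81 (mod 407)
9^4 ≡ 81^2 = 6561 ≡ 49 (mod 407)
9^8 ≡ 49^2 = 2401 ≡ 366 (mod 407)
9^16 ≡ 366^2 = 133956 ≡ 53 (mod 407)
9^32 ≡ 53^2 = 2809 ≡ 367 (mod 407)
9^64 ≡ 367^2 = 134689 ≡ 379 (mod 407)
9^128 ≡ 379^2 = 143641 ≡ 377 (mod 407)
9^256 ≡ 377^2 = 142129 ≡ 86 (mod 407)
406 = 256 + 128 + 16 + 4 + 2 in binary powers of 2.
So 9^406 ≡ 86 · 377 · 53 · 49 · 81 ≡ 9 (mod 407).
Since 9 ≠ 1, base 9 is a Fermat witness: 407 is composite.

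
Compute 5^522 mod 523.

1

5^1 ≡ 5 (mod 523)
5^2 ≡ 5^2 = 25 ≡ 25 (mod 523)
5^4 ≡ 25^2 = 625 ≡ 102 (mod 523)
5^8 ≡ 102^2 = 10404 ≡ 467 (mod 523)
5^16 ≡ 467^2 = 218089 ≡ 521 (mod 523)
5^32 ≡ 521^2 = 271441 ≡ 4 (mod 523)
5^64 ≡ 4^2 = 16 ≡ 16 (mod 523)
5^128 ≡ 16^2 = 256 ≡ 256 (mod 523)
5^256 ≡ 256^2 = 65536 ≡ 161 (mod 523)
5^512 ≡ 161^2 = 25921 ≡ 294 (mod 523)
522 = 512 + 8 + 2 in binary powers of 2.
So 5^522 ≡ 294 · 467 · 25 ≡ 1 (mod 523).
Since the result is 1, base 5 gives no evidence that 523 is composite.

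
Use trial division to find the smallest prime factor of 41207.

89

41207 is odd.
Digit sum 14, not divisible by 3.
Ends in 7: not divisible by 5.
7: 41207 = 7·5886 + 5
11: 41207 = 11·3746 + 1
13: 41207 = 13·3169 + 10
17: 41207 = 17·2423 + 16
19: 41207 = 19·2168 + 15
23: 41207 = 23·1791 + 14
29: 41207 = 29·1420 + 27
31: 41207 = 31·1329 + 8
37: 41207 = 37·1113 + 26
41: 41207 = 41·1005 + 2
43: 41207 = 43·958 + 13
47: 41207 = 47·876 + 35
53: 41207 = 53·777 + 26
59: 41207 = 59·698 + 25
61: 41207 = 61·675 + 32
67: 41207 = 67·615 + 2
71: 41207 = 71·580 + 27
73: 41207 = 73·564 + 35
79: 41207 = 79·521 + 48
83: 41207 = 83·496 + 39
89: 41207 = 89·463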